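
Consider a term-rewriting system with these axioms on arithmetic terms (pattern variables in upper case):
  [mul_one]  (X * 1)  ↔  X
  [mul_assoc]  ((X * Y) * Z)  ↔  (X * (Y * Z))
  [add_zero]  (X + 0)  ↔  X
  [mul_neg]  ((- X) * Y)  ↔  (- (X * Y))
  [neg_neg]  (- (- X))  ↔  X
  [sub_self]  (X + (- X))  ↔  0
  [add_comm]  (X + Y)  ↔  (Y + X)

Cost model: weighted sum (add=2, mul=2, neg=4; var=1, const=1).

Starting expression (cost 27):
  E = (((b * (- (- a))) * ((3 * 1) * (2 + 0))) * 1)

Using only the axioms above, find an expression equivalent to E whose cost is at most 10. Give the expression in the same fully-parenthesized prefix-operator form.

step 1: mul_one (→) rewrites (((b * (- (- a))) * ((3 * 1) * (2 + 0))) * 1) into ((b * (- (- a))) * ((3 * 1) * (2 + 0)))
step 2: neg_neg (→) rewrites (- (- a)) into a, now ((b * a) * ((3 * 1) * (2 + 0)))
step 3: add_zero (→) rewrites (2 + 0) into 2, now ((b * a) * ((3 * 1) * 2))
step 4: mul_one (→) rewrites (3 * 1) into 3, reaching cost 10 (bound 10)

((b * a) * (3 * 2))   [cost 10]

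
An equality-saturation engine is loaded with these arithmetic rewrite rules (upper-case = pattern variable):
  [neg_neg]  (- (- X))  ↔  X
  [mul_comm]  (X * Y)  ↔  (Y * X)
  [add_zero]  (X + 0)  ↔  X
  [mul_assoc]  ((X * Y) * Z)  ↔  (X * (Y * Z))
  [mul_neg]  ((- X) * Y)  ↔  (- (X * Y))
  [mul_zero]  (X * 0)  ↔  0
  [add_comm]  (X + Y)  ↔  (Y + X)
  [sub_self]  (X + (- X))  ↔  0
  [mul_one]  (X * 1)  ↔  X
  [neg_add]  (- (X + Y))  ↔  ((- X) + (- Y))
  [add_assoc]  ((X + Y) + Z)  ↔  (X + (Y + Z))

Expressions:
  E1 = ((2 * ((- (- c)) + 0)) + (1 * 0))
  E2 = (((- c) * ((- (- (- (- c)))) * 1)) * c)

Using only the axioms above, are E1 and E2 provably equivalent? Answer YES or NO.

All listed rules preserve value, hence provable equivalence implies equal values everywhere; look for a separating assignment.
c=1 gives E1 ↦ 2, E2 ↦ -1; values differ ⇒ not provably equivalent.

NO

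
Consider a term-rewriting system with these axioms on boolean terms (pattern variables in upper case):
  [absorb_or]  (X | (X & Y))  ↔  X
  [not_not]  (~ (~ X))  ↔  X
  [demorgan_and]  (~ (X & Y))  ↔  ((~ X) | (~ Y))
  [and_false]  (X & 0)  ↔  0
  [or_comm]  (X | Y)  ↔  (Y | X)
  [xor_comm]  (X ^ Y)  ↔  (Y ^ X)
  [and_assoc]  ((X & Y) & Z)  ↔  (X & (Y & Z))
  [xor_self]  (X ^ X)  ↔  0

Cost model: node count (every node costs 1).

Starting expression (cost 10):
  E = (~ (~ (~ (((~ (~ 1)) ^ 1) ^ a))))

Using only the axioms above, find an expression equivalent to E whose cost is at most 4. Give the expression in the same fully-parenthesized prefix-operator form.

(~ (0 ^ a))   [cost 4]

(1) (~ (~ 1))  =[not_not →]=  1    ⊢ (~ (~ (~ ((1 ^ 1) ^ a))))
(2) (~ (~ (~ ((1 ^ 1) ^ a))))  =[not_not →]=  (~ ((1 ^ 1) ^ a))
(3) (1 ^ 1)  =[xor_self →]=  0    ⊢ cost 4, within 4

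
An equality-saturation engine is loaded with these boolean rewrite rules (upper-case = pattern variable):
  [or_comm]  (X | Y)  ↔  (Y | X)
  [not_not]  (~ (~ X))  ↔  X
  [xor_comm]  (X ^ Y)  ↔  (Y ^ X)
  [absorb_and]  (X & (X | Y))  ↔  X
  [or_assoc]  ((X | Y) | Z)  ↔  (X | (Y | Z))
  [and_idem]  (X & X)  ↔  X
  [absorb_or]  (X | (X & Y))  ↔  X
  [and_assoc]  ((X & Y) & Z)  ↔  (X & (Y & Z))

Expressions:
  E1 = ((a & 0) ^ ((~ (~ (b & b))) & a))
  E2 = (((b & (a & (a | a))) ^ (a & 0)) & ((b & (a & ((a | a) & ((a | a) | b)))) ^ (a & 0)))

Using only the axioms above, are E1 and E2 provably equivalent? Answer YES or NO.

YES

(1) (~ (~ (b & b)))  =[not_not →]=  (b & b)    ⊢ ((a & 0) ^ ((b & b) & a))
(2) ((a & 0) ^ ((b & b) & a))  =[xor_comm →]=  (((b & b) & a) ^ (a & 0))
(3) (b & b)  =[and_idem →]=  b    ⊢ ((b & a) ^ (a & 0))
(4) a  =[absorb_and ←]=  (a & (a | a))    ⊢ ((b & (a & (a | a))) ^ (a & 0))
(5) ((b & (a & (a | a))) ^ (a & 0))  =[and_idem ←]=  (((b & (a & (a | a))) ^ (a & 0)) & ((b & (a & (a | a))) ^ (a & 0)))
(6) (a | a)  =[absorb_and ←]=  ((a | a) & ((a | a) | b))    ⊢ E2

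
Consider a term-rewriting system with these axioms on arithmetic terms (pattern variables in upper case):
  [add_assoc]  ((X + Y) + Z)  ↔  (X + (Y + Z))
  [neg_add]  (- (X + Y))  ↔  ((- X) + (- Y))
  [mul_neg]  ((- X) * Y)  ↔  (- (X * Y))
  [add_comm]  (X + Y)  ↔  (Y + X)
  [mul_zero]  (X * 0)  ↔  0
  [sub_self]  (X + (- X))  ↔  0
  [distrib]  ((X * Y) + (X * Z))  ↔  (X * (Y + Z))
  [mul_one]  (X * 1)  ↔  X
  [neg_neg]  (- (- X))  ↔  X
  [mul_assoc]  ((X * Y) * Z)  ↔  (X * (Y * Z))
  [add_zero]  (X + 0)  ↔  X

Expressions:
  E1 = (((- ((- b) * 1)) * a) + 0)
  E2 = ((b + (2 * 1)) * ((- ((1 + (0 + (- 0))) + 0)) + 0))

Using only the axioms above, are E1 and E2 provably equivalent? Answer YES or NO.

NO

All listed rules preserve value, hence provable equivalence implies equal values everywhere; look for a separating assignment.
a=0, b=0 gives E1 ↦ 0, E2 ↦ -2; values differ ⇒ not provably equivalent.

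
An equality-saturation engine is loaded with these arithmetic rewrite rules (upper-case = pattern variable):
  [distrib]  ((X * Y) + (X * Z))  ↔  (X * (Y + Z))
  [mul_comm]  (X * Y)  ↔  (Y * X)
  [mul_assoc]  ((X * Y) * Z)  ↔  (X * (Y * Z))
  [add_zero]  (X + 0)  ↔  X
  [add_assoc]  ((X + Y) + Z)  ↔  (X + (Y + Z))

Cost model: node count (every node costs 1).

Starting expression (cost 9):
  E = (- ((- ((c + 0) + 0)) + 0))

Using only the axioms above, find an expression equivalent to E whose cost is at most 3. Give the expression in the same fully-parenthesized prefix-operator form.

1. [add_zero →] ((c + 0) + 0)  →  (c + 0);  E = (- ((- (c + 0)) + 0))
2. [add_zero →] ((- (c + 0)) + 0)  →  (- (c + 0));  E = (- (- (c + 0)))
3. [add_zero →] (c + 0)  →  c;  cost 3 ≤ 3, done

(- (- c))   [cost 3]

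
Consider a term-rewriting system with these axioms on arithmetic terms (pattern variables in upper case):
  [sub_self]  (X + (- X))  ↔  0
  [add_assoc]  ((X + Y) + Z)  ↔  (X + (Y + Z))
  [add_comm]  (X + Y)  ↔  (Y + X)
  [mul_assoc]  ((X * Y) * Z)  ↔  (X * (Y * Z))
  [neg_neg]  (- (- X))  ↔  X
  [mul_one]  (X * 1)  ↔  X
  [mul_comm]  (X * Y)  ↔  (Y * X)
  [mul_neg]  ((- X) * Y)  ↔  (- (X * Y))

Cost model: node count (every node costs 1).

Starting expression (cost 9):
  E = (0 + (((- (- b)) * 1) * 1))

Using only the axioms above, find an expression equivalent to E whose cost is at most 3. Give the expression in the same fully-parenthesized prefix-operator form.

(0 + b)   [cost 3]

step 1: mul_one (→) rewrites ((- (- b)) * 1) into (- (- b)), now (0 + ((- (- b)) * 1))
step 2: neg_neg (→) rewrites (- (- b)) into b, now (0 + (b * 1))
step 3: mul_one (→) rewrites (b * 1) into b, reaching cost 3 (bound 3)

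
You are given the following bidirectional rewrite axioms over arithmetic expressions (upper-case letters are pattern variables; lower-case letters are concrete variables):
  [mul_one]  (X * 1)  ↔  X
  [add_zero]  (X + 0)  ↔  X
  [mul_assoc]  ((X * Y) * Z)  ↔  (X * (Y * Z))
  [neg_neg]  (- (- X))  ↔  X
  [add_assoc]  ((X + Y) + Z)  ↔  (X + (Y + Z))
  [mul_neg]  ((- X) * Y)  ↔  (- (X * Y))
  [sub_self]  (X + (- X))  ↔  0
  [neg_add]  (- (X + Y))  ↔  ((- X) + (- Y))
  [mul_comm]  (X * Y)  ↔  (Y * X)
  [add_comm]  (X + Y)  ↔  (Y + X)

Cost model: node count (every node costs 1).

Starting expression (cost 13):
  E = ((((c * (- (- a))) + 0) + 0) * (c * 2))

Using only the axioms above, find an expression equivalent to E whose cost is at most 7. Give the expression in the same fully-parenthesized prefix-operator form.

((c * a) * (c * 2))   [cost 7]

1. [add_zero →] (((c * (- (- a))) + 0) + 0)  →  ((c * (- (- a))) + 0);  E = (((c * (- (- a))) + 0) * (c * 2))
2. [neg_neg →] (- (- a))  →  a;  E = (((c * a) + 0) * (c * 2))
3. [add_zero →] ((c * a) + 0)  →  (c * a);  cost 7 ≤ 7, done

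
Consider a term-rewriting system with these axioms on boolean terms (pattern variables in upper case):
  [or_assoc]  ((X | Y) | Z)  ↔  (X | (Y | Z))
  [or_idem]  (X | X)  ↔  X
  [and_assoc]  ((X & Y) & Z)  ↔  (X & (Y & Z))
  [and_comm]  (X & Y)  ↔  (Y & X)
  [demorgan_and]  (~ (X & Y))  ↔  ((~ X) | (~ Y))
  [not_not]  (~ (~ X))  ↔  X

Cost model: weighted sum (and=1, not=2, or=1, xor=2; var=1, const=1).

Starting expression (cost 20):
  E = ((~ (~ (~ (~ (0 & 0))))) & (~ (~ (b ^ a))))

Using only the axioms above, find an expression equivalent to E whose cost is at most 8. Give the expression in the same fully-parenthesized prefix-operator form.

((0 & 0) & (b ^ a))   [cost 8]

step 1: not_not (→) rewrites (~ (~ (0 & 0))) into (0 & 0), now ((~ (~ (0 & 0))) & (~ (~ (b ^ a))))
step 2: not_not (→) rewrites (~ (~ (0 & 0))) into (0 & 0), now ((0 & 0) & (~ (~ (b ^ a))))
step 3: not_not (→) rewrites (~ (~ (b ^ a))) into (b ^ a), reaching cost 8 (bound 8)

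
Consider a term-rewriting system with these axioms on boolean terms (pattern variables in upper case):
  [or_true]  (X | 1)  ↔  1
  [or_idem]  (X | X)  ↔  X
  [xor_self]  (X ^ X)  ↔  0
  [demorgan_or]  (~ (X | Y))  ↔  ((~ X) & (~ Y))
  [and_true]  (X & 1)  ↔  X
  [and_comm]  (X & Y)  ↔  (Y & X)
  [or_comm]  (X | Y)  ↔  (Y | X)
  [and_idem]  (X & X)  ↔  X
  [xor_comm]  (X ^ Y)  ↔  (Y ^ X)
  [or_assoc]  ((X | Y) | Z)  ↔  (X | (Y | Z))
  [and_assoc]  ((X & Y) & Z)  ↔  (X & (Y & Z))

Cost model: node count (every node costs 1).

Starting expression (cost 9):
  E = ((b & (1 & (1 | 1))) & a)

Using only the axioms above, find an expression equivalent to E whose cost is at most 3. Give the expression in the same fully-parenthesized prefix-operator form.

1. [or_idem →] (1 | 1)  →  1;  E = ((b & (1 & 1)) & a)
2. [and_true →] (1 & 1)  →  1;  E = ((b & 1) & a)
3. [and_true →] (b & 1)  →  b;  cost 3 ≤ 3, done

(b & a)   [cost 3]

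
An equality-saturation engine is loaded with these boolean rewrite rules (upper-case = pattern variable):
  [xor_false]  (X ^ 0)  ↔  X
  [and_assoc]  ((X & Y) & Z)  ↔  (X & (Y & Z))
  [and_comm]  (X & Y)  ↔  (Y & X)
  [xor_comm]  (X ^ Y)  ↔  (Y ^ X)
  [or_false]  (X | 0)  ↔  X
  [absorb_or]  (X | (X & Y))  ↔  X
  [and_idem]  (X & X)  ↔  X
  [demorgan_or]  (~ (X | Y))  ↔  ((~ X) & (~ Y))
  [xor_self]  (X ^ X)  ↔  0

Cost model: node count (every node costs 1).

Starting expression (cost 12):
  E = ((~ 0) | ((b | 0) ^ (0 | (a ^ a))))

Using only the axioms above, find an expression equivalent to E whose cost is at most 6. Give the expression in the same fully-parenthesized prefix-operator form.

step 1: xor_self (→) rewrites (a ^ a) into 0, now ((~ 0) | ((b | 0) ^ (0 | 0)))
step 2: or_false (→) rewrites (0 | 0) into 0, now ((~ 0) | ((b | 0) ^ 0))
step 3: or_false (→) rewrites (b | 0) into b, reaching cost 6 (bound 6)

((~ 0) | (b ^ 0))   [cost 6]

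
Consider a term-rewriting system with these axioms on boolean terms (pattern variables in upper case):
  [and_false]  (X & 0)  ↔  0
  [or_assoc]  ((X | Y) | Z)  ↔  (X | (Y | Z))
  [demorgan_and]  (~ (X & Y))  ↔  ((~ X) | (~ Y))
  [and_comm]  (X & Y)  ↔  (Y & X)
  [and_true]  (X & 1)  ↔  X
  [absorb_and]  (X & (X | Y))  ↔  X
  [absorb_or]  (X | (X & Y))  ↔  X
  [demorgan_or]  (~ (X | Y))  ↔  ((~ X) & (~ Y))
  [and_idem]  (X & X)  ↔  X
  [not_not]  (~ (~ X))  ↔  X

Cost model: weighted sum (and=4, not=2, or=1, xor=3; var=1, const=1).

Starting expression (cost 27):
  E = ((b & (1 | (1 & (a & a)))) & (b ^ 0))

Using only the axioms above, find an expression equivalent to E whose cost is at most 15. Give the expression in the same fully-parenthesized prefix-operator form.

step 1: and_idem (→) rewrites (a & a) into a, now ((b & (1 | (1 & a))) & (b ^ 0))
step 2: and_comm (→) rewrites ((b & (1 | (1 & a))) & (b ^ 0)) into ((b ^ 0) & (b & (1 | (1 & a))))
step 3: absorb_or (→) rewrites (1 | (1 & a)) into 1, reaching cost 15 (bound 15)

((b ^ 0) & (b & 1))   [cost 15]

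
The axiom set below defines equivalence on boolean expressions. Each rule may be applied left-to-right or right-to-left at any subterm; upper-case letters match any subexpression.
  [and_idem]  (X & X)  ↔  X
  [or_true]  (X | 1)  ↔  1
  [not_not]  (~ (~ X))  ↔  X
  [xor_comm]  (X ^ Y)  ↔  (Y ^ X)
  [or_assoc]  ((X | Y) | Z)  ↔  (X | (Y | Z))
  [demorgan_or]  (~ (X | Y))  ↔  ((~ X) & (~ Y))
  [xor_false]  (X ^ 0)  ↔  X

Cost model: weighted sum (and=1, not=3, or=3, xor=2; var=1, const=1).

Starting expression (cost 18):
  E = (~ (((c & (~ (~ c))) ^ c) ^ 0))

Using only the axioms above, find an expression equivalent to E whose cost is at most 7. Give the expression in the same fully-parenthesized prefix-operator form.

(~ (c ^ c))   [cost 7]

(1) (~ (~ c))  =[not_not →]=  c    ⊢ (~ (((c & c) ^ c) ^ 0))
(2) (c & c)  =[and_idem →]=  c    ⊢ (~ ((c ^ c) ^ 0))
(3) ((c ^ c) ^ 0)  =[xor_false →]=  (c ^ c)    ⊢ cost 7, within 7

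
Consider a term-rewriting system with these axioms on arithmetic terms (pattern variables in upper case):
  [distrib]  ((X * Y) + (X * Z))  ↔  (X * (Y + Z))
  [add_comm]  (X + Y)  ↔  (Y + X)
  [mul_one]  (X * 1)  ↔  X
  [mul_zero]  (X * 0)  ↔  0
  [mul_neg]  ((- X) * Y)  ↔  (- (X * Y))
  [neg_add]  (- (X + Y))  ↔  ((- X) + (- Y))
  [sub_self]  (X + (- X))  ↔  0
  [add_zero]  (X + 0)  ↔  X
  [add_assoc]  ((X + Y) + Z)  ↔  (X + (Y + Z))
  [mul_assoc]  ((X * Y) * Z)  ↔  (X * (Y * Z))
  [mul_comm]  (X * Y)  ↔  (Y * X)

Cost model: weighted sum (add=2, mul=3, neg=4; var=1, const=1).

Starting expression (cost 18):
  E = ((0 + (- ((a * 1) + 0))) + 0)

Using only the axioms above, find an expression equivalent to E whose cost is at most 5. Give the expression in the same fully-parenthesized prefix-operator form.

1. [add_zero →] ((a * 1) + 0)  →  (a * 1);  E = ((0 + (- (a * 1))) + 0)
2. [mul_one →] (a * 1)  →  a;  E = ((0 + (- a)) + 0)
3. [add_zero →] ((0 + (- a)) + 0)  →  (0 + (- a))
4. [add_comm →] (0 + (- a))  →  ((- a) + 0)
5. [add_zero →] ((- a) + 0)  →  (- a);  cost 5 ≤ 5, done

(- a)   [cost 5]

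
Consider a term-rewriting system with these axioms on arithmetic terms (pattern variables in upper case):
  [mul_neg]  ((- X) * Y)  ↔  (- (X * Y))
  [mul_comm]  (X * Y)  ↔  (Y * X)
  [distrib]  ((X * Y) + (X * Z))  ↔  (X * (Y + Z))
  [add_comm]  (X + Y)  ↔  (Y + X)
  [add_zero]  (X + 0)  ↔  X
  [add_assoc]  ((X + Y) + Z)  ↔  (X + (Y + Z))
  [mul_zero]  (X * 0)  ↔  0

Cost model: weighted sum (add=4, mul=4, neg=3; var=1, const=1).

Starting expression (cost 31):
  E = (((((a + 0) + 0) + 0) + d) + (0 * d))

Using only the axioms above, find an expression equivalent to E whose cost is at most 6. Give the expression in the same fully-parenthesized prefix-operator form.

(a + d)   [cost 6]

1. [add_zero →] (a + 0)  →  a;  E = ((((a + 0) + 0) + d) + (0 * d))
2. [mul_comm →] (0 * d)  →  (d * 0);  E = ((((a + 0) + 0) + d) + (d * 0))
3. [mul_zero →] (d * 0)  →  0;  E = ((((a + 0) + 0) + d) + 0)
4. [add_assoc →] ((((a + 0) + 0) + d) + 0)  →  (((a + 0) + 0) + (d + 0))
5. [add_zero →] (a + 0)  →  a;  E = ((a + 0) + (d + 0))
6. [add_zero →] (d + 0)  →  d;  E = ((a + 0) + d)
7. [add_zero →] (a + 0)  →  a;  cost 6 ≤ 6, done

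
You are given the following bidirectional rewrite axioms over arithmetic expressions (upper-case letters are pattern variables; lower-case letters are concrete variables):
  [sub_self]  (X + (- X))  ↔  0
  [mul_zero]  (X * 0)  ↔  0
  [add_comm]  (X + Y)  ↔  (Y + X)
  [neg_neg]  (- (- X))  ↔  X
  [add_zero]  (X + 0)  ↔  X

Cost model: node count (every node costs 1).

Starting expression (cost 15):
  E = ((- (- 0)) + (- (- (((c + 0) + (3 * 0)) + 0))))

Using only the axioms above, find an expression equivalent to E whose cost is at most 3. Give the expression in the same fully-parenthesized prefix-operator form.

step 1: neg_neg (→) rewrites (- (- (((c + 0) + (3 * 0)) + 0))) into (((c + 0) + (3 * 0)) + 0), now ((- (- 0)) + (((c + 0) + (3 * 0)) + 0))
step 2: neg_neg (→) rewrites (- (- 0)) into 0, now (0 + (((c + 0) + (3 * 0)) + 0))
step 3: add_zero (→) rewrites (((c + 0) + (3 * 0)) + 0) into ((c + 0) + (3 * 0)), now (0 + ((c + 0) + (3 * 0)))
step 4: mul_zero (→) rewrites (3 * 0) into 0, now (0 + ((c + 0) + 0))
step 5: add_zero (→) rewrites (c + 0) into c, now (0 + (c + 0))
step 6: add_zero (→) rewrites (c + 0) into c, reaching cost 3 (bound 3)

(0 + c)   [cost 3]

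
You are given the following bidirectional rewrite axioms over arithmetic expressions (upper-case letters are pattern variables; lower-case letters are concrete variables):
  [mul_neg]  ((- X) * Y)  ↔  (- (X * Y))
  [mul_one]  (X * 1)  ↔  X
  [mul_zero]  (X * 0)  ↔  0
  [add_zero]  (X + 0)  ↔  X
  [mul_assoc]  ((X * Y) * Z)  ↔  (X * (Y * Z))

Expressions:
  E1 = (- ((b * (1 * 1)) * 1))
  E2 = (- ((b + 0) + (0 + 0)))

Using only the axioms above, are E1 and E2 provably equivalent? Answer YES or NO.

YES

1. [mul_one →] ((b * (1 * 1)) * 1)  →  (b * (1 * 1));  E1 = (- (b * (1 * 1)))
2. [mul_one →] (1 * 1)  →  1;  E1 = (- (b * 1))
3. [mul_one →] (b * 1)  →  b;  E1 = (- b)
4. [add_zero ←] b  →  (b + 0);  E1 = (- (b + 0))
5. [add_zero ←] b  →  (b + 0);  E1 = (- ((b + 0) + 0))
6. [add_zero ←] 0  →  (0 + 0);  this is E2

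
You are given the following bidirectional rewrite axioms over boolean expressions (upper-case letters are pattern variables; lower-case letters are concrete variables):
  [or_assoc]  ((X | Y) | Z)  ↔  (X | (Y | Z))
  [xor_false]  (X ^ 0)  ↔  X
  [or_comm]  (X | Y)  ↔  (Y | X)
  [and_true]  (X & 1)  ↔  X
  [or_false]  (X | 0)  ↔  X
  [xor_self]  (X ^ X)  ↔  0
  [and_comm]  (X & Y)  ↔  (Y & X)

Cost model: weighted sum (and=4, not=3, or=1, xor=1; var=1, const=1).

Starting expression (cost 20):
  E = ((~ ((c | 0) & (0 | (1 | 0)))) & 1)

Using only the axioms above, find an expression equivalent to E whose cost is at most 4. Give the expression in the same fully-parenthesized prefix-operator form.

(~ c)   [cost 4]

(1) ((~ ((c | 0) & (0 | (1 | 0)))) & 1)  =[and_true →]=  (~ ((c | 0) & (0 | (1 | 0))))
(2) (0 | (1 | 0))  =[or_comm →]=  ((1 | 0) | 0)    ⊢ (~ ((c | 0) & ((1 | 0) | 0)))
(3) (1 | 0)  =[or_false →]=  1    ⊢ (~ ((c | 0) & (1 | 0)))
(4) (1 | 0)  =[or_false →]=  1    ⊢ (~ ((c | 0) & 1))
(5) ((c | 0) & 1)  =[and_true →]=  (c | 0)    ⊢ (~ (c | 0))
(6) (c | 0)  =[or_false →]=  c    ⊢ cost 4, within 4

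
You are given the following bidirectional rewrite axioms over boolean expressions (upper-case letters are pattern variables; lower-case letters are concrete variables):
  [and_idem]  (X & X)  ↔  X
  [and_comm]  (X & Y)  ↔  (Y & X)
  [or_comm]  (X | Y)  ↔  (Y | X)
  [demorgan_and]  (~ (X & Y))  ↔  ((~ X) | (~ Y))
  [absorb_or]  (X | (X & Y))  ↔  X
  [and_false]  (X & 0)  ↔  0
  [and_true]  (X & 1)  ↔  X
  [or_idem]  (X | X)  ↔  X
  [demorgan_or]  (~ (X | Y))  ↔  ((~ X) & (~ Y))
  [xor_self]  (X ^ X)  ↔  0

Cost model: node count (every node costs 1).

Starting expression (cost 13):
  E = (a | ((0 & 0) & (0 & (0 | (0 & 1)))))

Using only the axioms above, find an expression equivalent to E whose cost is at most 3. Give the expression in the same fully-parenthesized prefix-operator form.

step 1: absorb_or (→) rewrites (0 | (0 & 1)) into 0, now (a | ((0 & 0) & (0 & 0)))
step 2: and_idem (→) rewrites ((0 & 0) & (0 & 0)) into (0 & 0), now (a | (0 & 0))
step 3: and_idem (→) rewrites (0 & 0) into 0, reaching cost 3 (bound 3)

(a | 0)   [cost 3]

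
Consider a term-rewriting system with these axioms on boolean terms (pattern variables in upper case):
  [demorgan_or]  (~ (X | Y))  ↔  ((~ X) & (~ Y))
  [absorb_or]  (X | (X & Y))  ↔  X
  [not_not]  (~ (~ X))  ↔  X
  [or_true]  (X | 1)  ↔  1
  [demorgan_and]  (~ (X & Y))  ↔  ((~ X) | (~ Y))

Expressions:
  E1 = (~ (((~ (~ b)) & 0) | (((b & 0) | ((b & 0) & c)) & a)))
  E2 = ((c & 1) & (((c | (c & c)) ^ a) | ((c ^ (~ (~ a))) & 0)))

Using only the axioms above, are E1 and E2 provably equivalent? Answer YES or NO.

NO

The axioms are sound identities: if E1 ↔* E2 then E1 and E2 evaluate identically under any assignment.
Under a=0, b=0, c=0: E1 evaluates to 1, E2 to 0. Distinct ⇒ no rewrite sequence connects them.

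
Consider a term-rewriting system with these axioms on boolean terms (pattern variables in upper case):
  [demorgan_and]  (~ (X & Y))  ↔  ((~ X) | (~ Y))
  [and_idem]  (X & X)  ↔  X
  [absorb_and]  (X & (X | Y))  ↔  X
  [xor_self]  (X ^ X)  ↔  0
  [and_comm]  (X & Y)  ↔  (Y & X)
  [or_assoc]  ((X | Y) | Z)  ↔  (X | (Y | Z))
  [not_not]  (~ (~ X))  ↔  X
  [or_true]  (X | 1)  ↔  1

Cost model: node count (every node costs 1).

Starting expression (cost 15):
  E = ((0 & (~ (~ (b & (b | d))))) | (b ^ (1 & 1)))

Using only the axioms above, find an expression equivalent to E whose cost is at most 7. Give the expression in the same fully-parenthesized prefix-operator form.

(1) (b & (b | d))  =[absorb_and →]=  b    ⊢ ((0 & (~ (~ b))) | (b ^ (1 & 1)))
(2) (1 & 1)  =[and_idem →]=  1    ⊢ ((0 & (~ (~ b))) | (b ^ 1))
(3) (0 & (~ (~ b)))  =[and_comm →]=  ((~ (~ b)) & 0)    ⊢ (((~ (~ b)) & 0) | (b ^ 1))
(4) (~ (~ b))  =[not_not →]=  b    ⊢ cost 7, within 7

((b & 0) | (b ^ 1))   [cost 7]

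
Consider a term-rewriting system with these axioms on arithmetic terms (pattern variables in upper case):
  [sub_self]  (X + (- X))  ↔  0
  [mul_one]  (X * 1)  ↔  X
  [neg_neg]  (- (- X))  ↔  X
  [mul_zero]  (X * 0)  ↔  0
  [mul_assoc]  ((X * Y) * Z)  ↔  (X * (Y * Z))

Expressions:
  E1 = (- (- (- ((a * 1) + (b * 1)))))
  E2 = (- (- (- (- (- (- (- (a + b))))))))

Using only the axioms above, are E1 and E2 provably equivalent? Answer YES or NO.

(1) (b * 1)  =[mul_one →]=  b    ⊢ (- (- (- ((a * 1) + b))))
(2) (a * 1)  =[mul_one →]=  a    ⊢ (- (- (- (a + b))))
(3) (- (a + b))  =[neg_neg ←]=  (- (- (- (a + b))))    ⊢ (- (- (- (- (- (a + b))))))
(4) (- (- (- (- (a + b)))))  =[neg_neg ←]=  (- (- (- (- (- (- (a + b)))))))    ⊢ E2

YES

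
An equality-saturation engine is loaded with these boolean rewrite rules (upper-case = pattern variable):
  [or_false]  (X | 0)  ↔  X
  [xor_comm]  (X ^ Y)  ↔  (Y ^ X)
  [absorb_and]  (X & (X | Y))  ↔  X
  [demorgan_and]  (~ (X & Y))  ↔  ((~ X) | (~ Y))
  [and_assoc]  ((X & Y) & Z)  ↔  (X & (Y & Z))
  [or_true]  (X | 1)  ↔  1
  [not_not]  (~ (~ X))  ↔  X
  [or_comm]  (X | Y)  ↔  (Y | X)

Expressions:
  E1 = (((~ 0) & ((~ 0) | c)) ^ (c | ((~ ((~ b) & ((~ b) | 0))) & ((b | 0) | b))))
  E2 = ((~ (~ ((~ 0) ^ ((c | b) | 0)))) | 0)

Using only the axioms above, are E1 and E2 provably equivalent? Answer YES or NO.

YES

step 1: absorb_and (→) rewrites ((~ b) & ((~ b) | 0)) into (~ b), now (((~ 0) & ((~ 0) | c)) ^ (c | ((~ (~ b)) & ((b | 0) | b))))
step 2: absorb_and (→) rewrites ((~ 0) & ((~ 0) | c)) into (~ 0), now ((~ 0) ^ (c | ((~ (~ b)) & ((b | 0) | b))))
step 3: or_false (→) rewrites (b | 0) into b, now ((~ 0) ^ (c | ((~ (~ b)) & (b | b))))
step 4: not_not (→) rewrites (~ (~ b)) into b, now ((~ 0) ^ (c | (b & (b | b))))
step 5: absorb_and (→) rewrites (b & (b | b)) into b, now ((~ 0) ^ (c | b))
step 6: or_false (←) rewrites (c | b) into ((c | b) | 0), now ((~ 0) ^ ((c | b) | 0))
step 7: not_not (←) rewrites ((~ 0) ^ ((c | b) | 0)) into (~ (~ ((~ 0) ^ ((c | b) | 0))))
step 8: or_false (←) rewrites (~ (~ ((~ 0) ^ ((c | b) | 0)))) into ((~ (~ ((~ 0) ^ ((c | b) | 0)))) | 0), which is E2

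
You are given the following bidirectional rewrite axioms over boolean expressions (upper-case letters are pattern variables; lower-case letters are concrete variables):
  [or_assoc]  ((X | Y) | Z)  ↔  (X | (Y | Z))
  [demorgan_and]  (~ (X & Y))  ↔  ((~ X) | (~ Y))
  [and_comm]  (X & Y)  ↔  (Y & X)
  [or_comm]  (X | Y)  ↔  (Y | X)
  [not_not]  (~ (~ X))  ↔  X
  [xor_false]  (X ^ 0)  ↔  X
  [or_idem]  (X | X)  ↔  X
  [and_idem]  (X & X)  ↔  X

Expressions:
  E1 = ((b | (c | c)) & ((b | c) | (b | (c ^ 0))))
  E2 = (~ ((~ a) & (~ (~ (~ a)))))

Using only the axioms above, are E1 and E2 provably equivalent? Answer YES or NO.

NO

Every axiom is a valid identity, so a rewrite proof would force E1 and E2 to agree under every assignment.
At a=0, b=0, c=1: E1 = 1 but E2 = 0; they differ, so no derivation exists.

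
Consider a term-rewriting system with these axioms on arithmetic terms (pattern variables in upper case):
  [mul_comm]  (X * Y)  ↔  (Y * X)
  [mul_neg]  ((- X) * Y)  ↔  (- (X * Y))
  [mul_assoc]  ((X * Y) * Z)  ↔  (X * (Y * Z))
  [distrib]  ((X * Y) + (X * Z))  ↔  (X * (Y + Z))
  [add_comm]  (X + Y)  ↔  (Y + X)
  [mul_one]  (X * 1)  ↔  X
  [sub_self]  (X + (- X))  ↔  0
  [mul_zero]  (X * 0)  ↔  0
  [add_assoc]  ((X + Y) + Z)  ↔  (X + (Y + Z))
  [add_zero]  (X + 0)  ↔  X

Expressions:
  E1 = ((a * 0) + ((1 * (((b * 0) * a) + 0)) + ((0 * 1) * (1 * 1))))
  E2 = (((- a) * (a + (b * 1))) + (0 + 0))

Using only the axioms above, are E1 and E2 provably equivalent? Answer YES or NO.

NO

Every axiom is a valid identity, so a rewrite proof would force E1 and E2 to agree under every assignment.
At a=1, b=0: E1 = 0 but E2 = -1; they differ, so no derivation exists.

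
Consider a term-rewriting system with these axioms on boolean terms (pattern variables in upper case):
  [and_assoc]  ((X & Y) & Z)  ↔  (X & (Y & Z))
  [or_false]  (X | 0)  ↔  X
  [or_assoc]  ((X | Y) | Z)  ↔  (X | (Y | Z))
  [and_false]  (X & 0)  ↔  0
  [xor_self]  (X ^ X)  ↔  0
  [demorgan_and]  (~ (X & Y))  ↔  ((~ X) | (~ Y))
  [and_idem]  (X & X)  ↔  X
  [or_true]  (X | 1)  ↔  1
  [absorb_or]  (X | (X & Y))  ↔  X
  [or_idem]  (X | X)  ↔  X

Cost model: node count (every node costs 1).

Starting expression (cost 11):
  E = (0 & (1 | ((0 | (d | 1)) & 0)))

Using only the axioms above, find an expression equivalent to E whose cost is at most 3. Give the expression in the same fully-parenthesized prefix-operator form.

(1) (d | 1)  =[or_true →]=  1    ⊢ (0 & (1 | ((0 | 1) & 0)))
(2) (0 | 1)  =[or_true →]=  1    ⊢ (0 & (1 | (1 & 0)))
(3) (1 | (1 & 0))  =[absorb_or →]=  1    ⊢ cost 3, within 3

(0 & 1)   [cost 3]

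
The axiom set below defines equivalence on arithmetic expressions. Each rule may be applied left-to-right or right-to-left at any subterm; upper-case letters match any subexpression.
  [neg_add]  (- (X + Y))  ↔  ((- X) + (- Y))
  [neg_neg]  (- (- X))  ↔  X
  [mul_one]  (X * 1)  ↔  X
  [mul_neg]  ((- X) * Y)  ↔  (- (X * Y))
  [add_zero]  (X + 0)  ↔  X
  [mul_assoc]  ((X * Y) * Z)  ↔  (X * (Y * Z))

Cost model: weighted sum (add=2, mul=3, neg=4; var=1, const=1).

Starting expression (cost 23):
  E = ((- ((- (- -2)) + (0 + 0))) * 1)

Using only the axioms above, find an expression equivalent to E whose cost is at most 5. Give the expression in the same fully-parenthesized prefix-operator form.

1. [mul_one →] ((- ((- (- -2)) + (0 + 0))) * 1)  →  (- ((- (- -2)) + (0 + 0)))
2. [add_zero →] (0 + 0)  →  0;  E = (- ((- (- -2)) + 0))
3. [neg_neg →] (- (- -2))  →  -2;  E = (- (-2 + 0))
4. [add_zero →] (-2 + 0)  →  -2;  cost 5 ≤ 5, done

(- -2)   [cost 5]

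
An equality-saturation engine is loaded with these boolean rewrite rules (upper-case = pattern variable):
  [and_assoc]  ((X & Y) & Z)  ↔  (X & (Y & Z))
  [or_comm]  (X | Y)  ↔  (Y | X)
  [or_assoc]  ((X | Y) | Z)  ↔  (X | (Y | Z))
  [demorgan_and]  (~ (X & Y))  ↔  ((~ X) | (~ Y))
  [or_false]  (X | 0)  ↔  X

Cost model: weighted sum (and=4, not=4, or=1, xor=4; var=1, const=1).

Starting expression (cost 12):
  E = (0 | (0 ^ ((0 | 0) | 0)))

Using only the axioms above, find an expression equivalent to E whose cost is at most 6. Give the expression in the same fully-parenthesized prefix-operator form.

(0 ^ 0)   [cost 6]

step 1: or_false (→) rewrites (0 | 0) into 0, now (0 | (0 ^ (0 | 0)))
step 2: or_false (→) rewrites (0 | 0) into 0, now (0 | (0 ^ 0))
step 3: or_comm (→) rewrites (0 | (0 ^ 0)) into ((0 ^ 0) | 0)
step 4: or_false (→) rewrites ((0 ^ 0) | 0) into (0 ^ 0), reaching cost 6 (bound 6)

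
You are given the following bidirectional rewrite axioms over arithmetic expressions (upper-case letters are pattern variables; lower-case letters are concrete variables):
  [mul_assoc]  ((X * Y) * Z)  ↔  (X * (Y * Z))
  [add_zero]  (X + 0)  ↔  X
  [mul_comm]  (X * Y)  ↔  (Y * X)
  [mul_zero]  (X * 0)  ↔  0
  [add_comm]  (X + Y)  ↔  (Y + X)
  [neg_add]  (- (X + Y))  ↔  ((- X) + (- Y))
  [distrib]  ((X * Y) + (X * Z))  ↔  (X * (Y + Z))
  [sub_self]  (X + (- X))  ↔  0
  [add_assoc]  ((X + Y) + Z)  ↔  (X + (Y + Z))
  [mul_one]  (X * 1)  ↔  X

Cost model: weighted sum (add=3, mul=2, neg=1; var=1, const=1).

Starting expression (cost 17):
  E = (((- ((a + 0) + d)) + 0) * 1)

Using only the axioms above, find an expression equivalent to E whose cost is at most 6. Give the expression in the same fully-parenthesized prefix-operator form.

(1) (a + 0)  =[add_zero →]=  a    ⊢ (((- (a + d)) + 0) * 1)
(2) (((- (a + d)) + 0) * 1)  =[mul_one →]=  ((- (a + d)) + 0)
(3) ((- (a + d)) + 0)  =[add_zero →]=  (- (a + d))    ⊢ cost 6, within 6

(- (a + d))   [cost 6]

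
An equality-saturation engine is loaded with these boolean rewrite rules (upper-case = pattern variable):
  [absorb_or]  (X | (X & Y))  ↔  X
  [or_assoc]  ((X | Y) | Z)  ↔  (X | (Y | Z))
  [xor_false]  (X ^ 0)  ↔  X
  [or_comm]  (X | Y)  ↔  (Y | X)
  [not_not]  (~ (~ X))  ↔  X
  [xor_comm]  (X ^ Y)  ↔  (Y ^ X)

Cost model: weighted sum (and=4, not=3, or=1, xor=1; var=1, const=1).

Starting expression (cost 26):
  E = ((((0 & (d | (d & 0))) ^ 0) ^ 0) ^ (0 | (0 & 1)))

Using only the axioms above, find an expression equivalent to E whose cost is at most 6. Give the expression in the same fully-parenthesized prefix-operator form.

(1) (((0 & (d | (d & 0))) ^ 0) ^ 0)  =[xor_false →]=  ((0 & (d | (d & 0))) ^ 0)    ⊢ (((0 & (d | (d & 0))) ^ 0) ^ (0 | (0 & 1)))
(2) (0 | (0 & 1))  =[absorb_or →]=  0    ⊢ (((0 & (d | (d & 0))) ^ 0) ^ 0)
(3) (d | (d & 0))  =[absorb_or →]=  d    ⊢ (((0 & d) ^ 0) ^ 0)
(4) (((0 & d) ^ 0) ^ 0)  =[xor_false →]=  ((0 & d) ^ 0)
(5) ((0 & d) ^ 0)  =[xor_false →]=  (0 & d)    ⊢ cost 6, within 6

(0 & d)   [cost 6]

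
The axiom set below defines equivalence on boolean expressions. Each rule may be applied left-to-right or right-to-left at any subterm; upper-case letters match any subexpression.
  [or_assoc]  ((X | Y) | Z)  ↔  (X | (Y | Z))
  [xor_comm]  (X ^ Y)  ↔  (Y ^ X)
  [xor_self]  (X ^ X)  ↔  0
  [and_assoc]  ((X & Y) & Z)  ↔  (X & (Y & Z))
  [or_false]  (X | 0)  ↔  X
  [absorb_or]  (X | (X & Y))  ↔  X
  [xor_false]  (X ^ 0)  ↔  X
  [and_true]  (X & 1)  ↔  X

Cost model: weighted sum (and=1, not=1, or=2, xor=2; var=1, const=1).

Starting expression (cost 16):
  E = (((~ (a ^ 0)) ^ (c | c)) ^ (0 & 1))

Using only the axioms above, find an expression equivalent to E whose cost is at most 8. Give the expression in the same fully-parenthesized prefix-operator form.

((~ a) ^ (c | c))   [cost 8]

1. [xor_false →] (a ^ 0)  →  a;  E = (((~ a) ^ (c | c)) ^ (0 & 1))
2. [and_true →] (0 & 1)  →  0;  E = (((~ a) ^ (c | c)) ^ 0)
3. [xor_false →] (((~ a) ^ (c | c)) ^ 0)  →  ((~ a) ^ (c | c));  cost 8 ≤ 8, done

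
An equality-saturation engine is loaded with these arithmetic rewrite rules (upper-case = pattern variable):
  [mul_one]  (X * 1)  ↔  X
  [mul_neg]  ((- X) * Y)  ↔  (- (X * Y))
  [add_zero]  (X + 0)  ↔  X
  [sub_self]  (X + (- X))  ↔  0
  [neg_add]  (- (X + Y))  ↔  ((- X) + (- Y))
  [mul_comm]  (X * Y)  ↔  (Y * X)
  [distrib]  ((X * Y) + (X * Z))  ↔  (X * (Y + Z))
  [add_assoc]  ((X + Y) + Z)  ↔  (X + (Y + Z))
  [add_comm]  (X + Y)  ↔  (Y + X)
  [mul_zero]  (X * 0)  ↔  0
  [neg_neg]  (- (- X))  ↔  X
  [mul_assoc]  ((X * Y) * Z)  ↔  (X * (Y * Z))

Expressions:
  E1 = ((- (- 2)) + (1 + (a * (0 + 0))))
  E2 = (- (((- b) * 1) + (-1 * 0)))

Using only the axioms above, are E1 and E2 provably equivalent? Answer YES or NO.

All listed rules preserve value, hence provable equivalence implies equal values everywhere; look for a separating assignment.
a=0, b=0 gives E1 ↦ 3, E2 ↦ 0; values differ ⇒ not provably equivalent.

NO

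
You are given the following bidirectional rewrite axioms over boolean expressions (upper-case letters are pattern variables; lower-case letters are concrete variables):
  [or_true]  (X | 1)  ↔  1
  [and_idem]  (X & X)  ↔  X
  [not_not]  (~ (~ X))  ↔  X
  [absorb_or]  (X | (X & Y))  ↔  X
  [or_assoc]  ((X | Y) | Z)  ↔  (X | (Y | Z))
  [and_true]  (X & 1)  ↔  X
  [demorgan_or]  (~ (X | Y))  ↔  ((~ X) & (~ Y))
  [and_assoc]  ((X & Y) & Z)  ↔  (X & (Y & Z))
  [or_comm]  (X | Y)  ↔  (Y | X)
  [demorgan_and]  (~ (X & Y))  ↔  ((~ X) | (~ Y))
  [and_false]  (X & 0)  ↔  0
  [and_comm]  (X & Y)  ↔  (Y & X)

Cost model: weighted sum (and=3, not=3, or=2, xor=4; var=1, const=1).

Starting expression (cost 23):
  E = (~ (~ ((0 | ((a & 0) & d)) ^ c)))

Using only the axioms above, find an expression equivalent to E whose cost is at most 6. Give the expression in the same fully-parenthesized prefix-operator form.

(0 ^ c)   [cost 6]

1. [not_not →] (~ (~ ((0 | ((a & 0) & d)) ^ c)))  →  ((0 | ((a & 0) & d)) ^ c)
2. [and_false →] (a & 0)  →  0;  E = ((0 | (0 & d)) ^ c)
3. [absorb_or →] (0 | (0 & d))  →  0;  cost 6 ≤ 6, done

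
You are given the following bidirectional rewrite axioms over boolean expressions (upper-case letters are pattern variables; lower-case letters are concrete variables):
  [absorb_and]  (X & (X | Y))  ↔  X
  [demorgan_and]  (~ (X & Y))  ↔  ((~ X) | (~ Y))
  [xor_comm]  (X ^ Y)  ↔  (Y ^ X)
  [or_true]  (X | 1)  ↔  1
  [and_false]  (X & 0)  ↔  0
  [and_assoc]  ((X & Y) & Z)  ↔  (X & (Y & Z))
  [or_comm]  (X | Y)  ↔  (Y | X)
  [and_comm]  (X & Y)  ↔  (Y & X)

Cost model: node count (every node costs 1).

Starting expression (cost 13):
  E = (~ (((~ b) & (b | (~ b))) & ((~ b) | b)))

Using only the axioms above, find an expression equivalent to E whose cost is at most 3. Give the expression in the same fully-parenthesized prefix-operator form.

(~ (~ b))   [cost 3]

step 1: or_comm (→) rewrites (b | (~ b)) into ((~ b) | b), now (~ (((~ b) & ((~ b) | b)) & ((~ b) | b)))
step 2: absorb_and (→) rewrites ((~ b) & ((~ b) | b)) into (~ b), now (~ ((~ b) & ((~ b) | b)))
step 3: absorb_and (→) rewrites ((~ b) & ((~ b) | b)) into (~ b), reaching cost 3 (bound 3)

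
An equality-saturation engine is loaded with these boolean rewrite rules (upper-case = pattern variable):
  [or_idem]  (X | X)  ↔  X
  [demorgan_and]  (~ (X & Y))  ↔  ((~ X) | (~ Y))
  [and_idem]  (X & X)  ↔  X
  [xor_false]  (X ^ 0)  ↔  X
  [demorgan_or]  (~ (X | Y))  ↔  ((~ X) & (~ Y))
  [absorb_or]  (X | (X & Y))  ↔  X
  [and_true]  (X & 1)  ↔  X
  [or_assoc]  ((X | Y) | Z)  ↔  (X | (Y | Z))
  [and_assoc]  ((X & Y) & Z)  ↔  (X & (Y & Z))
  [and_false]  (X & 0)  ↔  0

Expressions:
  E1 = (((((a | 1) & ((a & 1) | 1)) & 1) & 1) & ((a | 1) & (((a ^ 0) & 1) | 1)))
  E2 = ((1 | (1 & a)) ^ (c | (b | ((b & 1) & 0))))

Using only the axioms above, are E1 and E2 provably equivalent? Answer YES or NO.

All listed rules preserve value, hence provable equivalence implies equal values everywhere; look for a separating assignment.
a=0, b=0, c=1 gives E1 ↦ 1, E2 ↦ 0; values differ ⇒ not provably equivalent.

NO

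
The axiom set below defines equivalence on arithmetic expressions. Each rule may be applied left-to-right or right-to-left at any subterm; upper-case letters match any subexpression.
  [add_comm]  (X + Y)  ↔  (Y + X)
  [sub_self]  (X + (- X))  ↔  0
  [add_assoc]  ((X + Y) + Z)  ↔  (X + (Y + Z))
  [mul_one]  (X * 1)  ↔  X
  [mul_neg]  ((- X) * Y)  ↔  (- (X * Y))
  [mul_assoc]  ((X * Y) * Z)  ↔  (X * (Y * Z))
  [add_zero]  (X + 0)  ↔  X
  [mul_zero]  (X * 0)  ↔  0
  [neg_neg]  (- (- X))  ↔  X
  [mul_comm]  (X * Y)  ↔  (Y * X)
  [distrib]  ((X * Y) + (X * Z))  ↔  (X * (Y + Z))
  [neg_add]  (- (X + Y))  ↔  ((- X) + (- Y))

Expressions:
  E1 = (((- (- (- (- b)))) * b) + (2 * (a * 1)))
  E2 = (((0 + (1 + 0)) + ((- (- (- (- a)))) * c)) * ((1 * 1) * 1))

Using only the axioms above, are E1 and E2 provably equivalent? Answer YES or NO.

NO

All listed rules preserve value, hence provable equivalence implies equal values everywhere; look for a separating assignment.
a=0, b=0, c=0 gives E1 ↦ 0, E2 ↦ 1; values differ ⇒ not provably equivalent.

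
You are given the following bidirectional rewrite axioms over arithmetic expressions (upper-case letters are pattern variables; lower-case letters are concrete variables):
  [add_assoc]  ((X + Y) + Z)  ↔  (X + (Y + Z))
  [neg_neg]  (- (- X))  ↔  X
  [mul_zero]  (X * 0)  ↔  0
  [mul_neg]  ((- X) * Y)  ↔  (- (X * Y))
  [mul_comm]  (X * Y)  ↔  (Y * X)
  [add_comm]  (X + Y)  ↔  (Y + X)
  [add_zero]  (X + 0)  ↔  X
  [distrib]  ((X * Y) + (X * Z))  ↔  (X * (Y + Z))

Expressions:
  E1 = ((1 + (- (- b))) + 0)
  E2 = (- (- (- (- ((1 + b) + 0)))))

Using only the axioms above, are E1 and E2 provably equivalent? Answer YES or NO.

YES

step 1: add_assoc (→) rewrites ((1 + (- (- b))) + 0) into (1 + ((- (- b)) + 0))
step 2: neg_neg (→) rewrites (- (- b)) into b, now (1 + (b + 0))
step 3: add_zero (→) rewrites (b + 0) into b, now (1 + b)
step 4: neg_neg (←) rewrites (1 + b) into (- (- (1 + b)))
step 5: add_zero (←) rewrites (1 + b) into ((1 + b) + 0), now (- (- ((1 + b) + 0)))
step 6: neg_neg (←) rewrites (- ((1 + b) + 0)) into (- (- (- ((1 + b) + 0)))), which is E2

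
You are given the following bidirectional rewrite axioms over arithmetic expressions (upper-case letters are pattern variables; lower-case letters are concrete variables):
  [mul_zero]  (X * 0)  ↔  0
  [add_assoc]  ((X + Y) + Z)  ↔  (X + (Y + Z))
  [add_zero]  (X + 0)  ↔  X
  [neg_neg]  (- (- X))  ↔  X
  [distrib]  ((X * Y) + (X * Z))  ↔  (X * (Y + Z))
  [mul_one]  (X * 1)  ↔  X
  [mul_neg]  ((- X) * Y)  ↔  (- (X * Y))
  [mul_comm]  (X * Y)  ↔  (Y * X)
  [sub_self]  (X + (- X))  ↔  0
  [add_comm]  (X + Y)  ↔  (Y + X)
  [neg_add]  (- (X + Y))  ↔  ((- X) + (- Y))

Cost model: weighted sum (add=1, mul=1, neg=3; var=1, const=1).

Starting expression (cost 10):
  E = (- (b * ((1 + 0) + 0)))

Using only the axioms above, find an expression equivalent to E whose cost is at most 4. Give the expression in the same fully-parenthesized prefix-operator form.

(- b)   [cost 4]

(1) (1 + 0)  =[add_zero →]=  1    ⊢ (- (b * (1 + 0)))
(2) (1 + 0)  =[add_zero →]=  1    ⊢ (- (b * 1))
(3) (b * 1)  =[mul_one →]=  b    ⊢ cost 4, within 4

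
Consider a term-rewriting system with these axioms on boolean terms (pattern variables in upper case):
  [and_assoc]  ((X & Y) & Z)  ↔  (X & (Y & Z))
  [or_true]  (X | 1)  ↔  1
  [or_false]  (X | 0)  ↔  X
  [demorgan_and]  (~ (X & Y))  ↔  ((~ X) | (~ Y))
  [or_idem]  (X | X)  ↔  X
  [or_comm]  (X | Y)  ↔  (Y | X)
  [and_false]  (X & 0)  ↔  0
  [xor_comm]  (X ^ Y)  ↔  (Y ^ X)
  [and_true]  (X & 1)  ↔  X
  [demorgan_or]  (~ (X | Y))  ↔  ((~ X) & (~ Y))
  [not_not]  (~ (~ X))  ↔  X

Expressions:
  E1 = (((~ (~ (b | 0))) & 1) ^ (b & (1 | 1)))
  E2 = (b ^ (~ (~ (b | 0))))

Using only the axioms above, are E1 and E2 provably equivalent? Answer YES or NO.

1. [and_true →] ((~ (~ (b | 0))) & 1)  →  (~ (~ (b | 0)));  E1 = ((~ (~ (b | 0))) ^ (b & (1 | 1)))
2. [not_not →] (~ (~ (b | 0)))  →  (b | 0);  E1 = ((b | 0) ^ (b & (1 | 1)))
3. [or_true →] (1 | 1)  →  1;  E1 = ((b | 0) ^ (b & 1))
4. [or_false →] (b | 0)  →  b;  E1 = (b ^ (b & 1))
5. [and_true →] (b & 1)  →  b;  E1 = (b ^ b)
6. [not_not ←] b  →  (~ (~ b));  E1 = ((~ (~ b)) ^ b)
7. [xor_comm →] ((~ (~ b)) ^ b)  →  (b ^ (~ (~ b)))
8. [or_false ←] b  →  (b | 0);  this is E2

YES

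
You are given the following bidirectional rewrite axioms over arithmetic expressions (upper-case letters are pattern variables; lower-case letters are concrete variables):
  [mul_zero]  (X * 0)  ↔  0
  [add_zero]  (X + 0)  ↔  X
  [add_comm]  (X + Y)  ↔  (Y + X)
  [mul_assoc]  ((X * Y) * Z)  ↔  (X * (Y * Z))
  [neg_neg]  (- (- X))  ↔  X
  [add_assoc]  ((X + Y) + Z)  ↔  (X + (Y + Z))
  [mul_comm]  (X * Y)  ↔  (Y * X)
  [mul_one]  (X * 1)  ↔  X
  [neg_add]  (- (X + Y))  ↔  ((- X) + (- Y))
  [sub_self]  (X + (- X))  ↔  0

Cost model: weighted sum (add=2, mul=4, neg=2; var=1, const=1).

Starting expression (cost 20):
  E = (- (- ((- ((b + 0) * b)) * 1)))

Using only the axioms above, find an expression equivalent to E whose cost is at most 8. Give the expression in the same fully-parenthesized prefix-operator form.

step 1: add_zero (→) rewrites (b + 0) into b, now (- (- ((- (b * b)) * 1)))
step 2: neg_neg (→) rewrites (- (- ((- (b * b)) * 1))) into ((- (b * b)) * 1)
step 3: mul_one (→) rewrites ((- (b * b)) * 1) into (- (b * b)), reaching cost 8 (bound 8)

(- (b * b))   [cost 8]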